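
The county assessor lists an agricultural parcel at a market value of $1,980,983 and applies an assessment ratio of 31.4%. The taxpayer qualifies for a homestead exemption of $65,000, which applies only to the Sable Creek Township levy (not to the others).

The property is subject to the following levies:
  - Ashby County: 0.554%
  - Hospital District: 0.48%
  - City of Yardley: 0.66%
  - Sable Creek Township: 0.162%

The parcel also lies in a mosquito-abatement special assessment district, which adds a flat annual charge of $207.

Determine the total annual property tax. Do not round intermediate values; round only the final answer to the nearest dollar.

Assessed value = $1,980,983 × 0.314 = $622,028.662
Ashby County: $622,028.662 × 0.00554 = $3,446.03878748
Hospital District: $622,028.662 × 0.0048 = $2,985.7375776
City of Yardley: $622,028.662 × 0.0066 = $4,105.3891692
Sable Creek Township: ($622,028.662 − $65,000) × 0.00162 = $557,028.662 × 0.00162 = $902.38643244
Levies subtotal = $11,439.55196672
Total = $11,439.55196672 + $207 = $11,646.55196672

$11,647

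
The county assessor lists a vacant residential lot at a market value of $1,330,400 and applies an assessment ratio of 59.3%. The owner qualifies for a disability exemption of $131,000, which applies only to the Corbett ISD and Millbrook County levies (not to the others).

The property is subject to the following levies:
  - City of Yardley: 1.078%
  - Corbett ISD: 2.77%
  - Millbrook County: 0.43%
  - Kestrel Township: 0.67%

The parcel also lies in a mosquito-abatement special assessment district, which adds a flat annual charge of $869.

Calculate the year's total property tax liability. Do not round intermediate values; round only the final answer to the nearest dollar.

$35,713

Assessed value = $1,330,400 × 0.593 = $788,927.2
City of Yardley: $788,927.2 × 0.01078 = $8,504.635216
Corbett ISD: ($788,927.2 − $131,000) × 0.0277 = $657,927.2 × 0.0277 = $18,224.58344
Millbrook County: ($788,927.2 − $131,000) × 0.0043 = $657,927.2 × 0.0043 = $2,829.08696
Kestrel Township: $788,927.2 × 0.0067 = $5,285.81224
Levies subtotal = $34,844.117856
Total = $34,844.117856 + $869 = $35,713.117856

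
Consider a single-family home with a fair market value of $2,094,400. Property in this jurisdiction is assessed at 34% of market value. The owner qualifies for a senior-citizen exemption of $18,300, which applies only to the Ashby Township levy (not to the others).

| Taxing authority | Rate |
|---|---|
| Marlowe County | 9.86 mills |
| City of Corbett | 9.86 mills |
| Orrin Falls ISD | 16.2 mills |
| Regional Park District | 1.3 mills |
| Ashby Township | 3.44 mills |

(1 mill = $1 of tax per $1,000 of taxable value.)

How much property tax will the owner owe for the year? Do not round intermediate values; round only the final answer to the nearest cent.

Assessed value = $2,094,400 × 0.34 = $712,096
Marlowe County: $712,096 × 0.00986 = $7,021.26656
City of Corbett: $712,096 × 0.00986 = $7,021.26656
Orrin Falls ISD: $712,096 × 0.0162 = $11,535.9552
Regional Park District: $712,096 × 0.0013 = $925.7248
Ashby Township: ($712,096 − $18,300) × 0.00344 = $693,796 × 0.00344 = $2,386.65824
Total = $28,890.87136

$28,890.87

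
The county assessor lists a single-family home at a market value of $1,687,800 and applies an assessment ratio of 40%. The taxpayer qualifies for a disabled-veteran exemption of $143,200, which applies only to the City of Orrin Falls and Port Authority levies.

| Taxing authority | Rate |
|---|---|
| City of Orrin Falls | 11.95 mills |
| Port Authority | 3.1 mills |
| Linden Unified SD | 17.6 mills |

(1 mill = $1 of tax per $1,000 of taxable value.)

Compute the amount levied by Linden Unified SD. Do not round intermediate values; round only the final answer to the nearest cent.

$11,882.11

Assessed value = $1,687,800 × 0.4 = $675,120
Linden Unified SD taxable value = $675,120 (exemption does not apply)
Linden Unified SD levy = $675,120 × 0.0176 = $11,882.112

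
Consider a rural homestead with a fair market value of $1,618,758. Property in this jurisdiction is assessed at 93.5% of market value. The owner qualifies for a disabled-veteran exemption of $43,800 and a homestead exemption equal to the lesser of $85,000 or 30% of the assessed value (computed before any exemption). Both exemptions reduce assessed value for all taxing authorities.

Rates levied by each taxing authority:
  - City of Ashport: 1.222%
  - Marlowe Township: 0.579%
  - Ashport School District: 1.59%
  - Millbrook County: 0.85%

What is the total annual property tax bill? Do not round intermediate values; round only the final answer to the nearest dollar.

$58,727

Assessed value = $1,618,758 × 0.935 = $1,513,538.73
Homestead exemption = min($85,000, 30% × $1,513,538.73) = min($85,000, $454,061.619) = $85,000 (dollar cap binds)
Taxable value = $1,513,538.73 − $43,800 − $85,000 = $1,384,738.73
City of Ashport: $1,384,738.73 × 0.01222 = $16,921.5072806
Marlowe Township: $1,384,738.73 × 0.00579 = $8,017.6372467
Ashport School District: $1,384,738.73 × 0.0159 = $22,017.345807
Millbrook County: $1,384,738.73 × 0.0085 = $11,770.279205
Total = $58,726.7695393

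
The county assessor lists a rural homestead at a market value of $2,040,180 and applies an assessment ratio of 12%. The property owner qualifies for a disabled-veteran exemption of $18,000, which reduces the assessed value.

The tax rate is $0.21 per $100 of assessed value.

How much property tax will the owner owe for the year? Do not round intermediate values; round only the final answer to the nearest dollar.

Assessed value = $2,040,180 × 0.12 = $244,821.6
Taxable value = $244,821.6 − $18,000 = $226,821.6
Tax = $226,821.6 × 0.0021 = $476.32536

$476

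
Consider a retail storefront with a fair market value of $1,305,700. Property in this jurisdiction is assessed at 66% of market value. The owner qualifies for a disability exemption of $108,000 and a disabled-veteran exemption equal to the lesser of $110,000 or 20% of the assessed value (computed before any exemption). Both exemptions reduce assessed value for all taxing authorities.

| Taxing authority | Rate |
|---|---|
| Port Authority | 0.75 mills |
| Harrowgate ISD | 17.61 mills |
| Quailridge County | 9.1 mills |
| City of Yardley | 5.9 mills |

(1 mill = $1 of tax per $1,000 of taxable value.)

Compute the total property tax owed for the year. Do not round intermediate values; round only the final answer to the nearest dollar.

$21,476

Assessed value = $1,305,700 × 0.66 = $861,762
Disabled-veteran exemption = min($110,000, 20% × $861,762) = min($110,000, $172,352.4) = $110,000 (dollar cap binds)
Taxable value = $861,762 − $108,000 − $110,000 = $643,762
Port Authority: $643,762 × 0.00075 = $482.8215
Harrowgate ISD: $643,762 × 0.01761 = $11,336.64882
Quailridge County: $643,762 × 0.0091 = $5,858.2342
City of Yardley: $643,762 × 0.0059 = $3,798.1958
Total = $21,475.90032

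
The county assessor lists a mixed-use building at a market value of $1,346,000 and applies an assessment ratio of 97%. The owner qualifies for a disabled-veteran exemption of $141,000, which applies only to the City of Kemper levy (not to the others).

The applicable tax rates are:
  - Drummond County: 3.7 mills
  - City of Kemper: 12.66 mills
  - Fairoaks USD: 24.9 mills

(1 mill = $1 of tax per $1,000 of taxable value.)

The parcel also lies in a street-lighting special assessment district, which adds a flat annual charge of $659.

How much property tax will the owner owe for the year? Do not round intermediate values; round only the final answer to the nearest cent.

$52,743.82

Assessed value = $1,346,000 × 0.97 = $1,305,620
Drummond County: $1,305,620 × 0.0037 = $4,830.794
City of Kemper: ($1,305,620 − $141,000) × 0.01266 = $1,164,620 × 0.01266 = $14,744.0892
Fairoaks USD: $1,305,620 × 0.0249 = $32,509.938
Levies subtotal = $52,084.8212
Total = $52,084.8212 + $659 = $52,743.8212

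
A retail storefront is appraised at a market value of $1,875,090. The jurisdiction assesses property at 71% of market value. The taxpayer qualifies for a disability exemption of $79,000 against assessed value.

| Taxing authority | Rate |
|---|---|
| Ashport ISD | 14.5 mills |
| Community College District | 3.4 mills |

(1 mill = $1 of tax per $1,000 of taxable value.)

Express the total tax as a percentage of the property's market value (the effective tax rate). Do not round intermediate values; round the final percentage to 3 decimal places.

1.195%

Assessed value = $1,875,090 × 0.71 = $1,331,313.9
Taxable value = $1,331,313.9 − $79,000 = $1,252,313.9
Ashport ISD: $1,252,313.9 × 0.0145 = $18,158.55155
Community College District: $1,252,313.9 × 0.0034 = $4,257.86726
Total tax = $22,416.41881
Effective rate = $22,416.41881 ÷ $1,875,090 = 1.195% of market value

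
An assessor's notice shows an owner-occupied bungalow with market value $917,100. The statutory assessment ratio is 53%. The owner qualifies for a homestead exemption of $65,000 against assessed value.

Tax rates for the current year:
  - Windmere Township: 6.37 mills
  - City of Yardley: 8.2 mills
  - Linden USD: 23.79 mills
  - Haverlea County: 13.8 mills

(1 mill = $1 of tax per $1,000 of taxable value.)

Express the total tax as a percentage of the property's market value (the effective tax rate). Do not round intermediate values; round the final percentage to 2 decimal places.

Assessed value = $917,100 × 0.53 = $486,063
Taxable value = $486,063 − $65,000 = $421,063
Windmere Township: $421,063 × 0.00637 = $2,682.17131
City of Yardley: $421,063 × 0.0082 = $3,452.7166
Linden USD: $421,063 × 0.02379 = $10,017.08877
Haverlea County: $421,063 × 0.0138 = $5,810.6694
Total tax = $21,962.64608
Effective rate = $21,962.64608 ÷ $917,100 = 2.39% of market value

2.39%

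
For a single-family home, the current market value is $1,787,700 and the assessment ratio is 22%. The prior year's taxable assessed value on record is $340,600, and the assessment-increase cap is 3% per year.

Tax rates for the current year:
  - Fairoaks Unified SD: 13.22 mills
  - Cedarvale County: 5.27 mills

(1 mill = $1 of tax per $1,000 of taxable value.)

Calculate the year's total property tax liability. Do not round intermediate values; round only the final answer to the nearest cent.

$6,486.62

Uncapped assessed value = $1,787,700 × 0.22 = $393,294
Cap limit = $340,600 × 1.03 = $350,818
Taxable assessed value = min($393,294, $350,818) = $350,818 (cap binds)
Fairoaks Unified SD: $350,818 × 0.01322 = $4,637.81396
Cedarvale County: $350,818 × 0.00527 = $1,848.81086
Total = $6,486.62482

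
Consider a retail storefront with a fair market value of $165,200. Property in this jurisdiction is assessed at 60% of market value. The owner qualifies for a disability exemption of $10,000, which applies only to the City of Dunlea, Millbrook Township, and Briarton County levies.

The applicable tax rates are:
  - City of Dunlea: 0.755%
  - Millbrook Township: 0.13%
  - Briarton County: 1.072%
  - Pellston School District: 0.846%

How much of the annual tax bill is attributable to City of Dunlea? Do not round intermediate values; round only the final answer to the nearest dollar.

$673

Assessed value = $165,200 × 0.6 = $99,120
City of Dunlea taxable value = $99,120 − $10,000 = $89,120
City of Dunlea levy = $89,120 × 0.00755 = $672.856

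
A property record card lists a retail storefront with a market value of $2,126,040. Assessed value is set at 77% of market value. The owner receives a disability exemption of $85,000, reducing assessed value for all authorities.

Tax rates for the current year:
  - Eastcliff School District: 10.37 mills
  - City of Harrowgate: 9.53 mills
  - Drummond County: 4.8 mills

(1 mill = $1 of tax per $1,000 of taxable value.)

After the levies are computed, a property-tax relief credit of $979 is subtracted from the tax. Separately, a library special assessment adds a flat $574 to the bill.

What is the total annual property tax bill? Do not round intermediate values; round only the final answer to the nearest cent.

$37,930.65

Assessed value = $2,126,040 × 0.77 = $1,637,050.8
Taxable value = $1,637,050.8 − $85,000 = $1,552,050.8
Eastcliff School District: $1,552,050.8 × 0.01037 = $16,094.766796
City of Harrowgate: $1,552,050.8 × 0.00953 = $14,791.044124
Drummond County: $1,552,050.8 × 0.0048 = $7,449.84384
Levies subtotal = $38,335.65476
After credit = $38,335.65476 − $979 = $37,356.65476
Total = $37,356.65476 + $574 = $37,930.65476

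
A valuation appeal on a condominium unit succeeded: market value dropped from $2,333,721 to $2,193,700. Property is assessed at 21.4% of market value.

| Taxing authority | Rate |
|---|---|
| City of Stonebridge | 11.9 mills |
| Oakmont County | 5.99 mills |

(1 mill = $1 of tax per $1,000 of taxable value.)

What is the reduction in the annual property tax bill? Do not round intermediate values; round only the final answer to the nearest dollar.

Old assessed value = $2,333,721 × 0.214 = $499,416.294
New assessed value = $2,193,700 × 0.214 = $469,451.8
Combined rate = 0.0119 + 0.00599 = 0.01789
Old tax = $499,416.294 × 0.01789 = $8,934.55749966
New tax = $469,451.8 × 0.01789 = $8,398.492702
Reduction = $8,934.55749966 − $8,398.492702 = $536.06479766

$536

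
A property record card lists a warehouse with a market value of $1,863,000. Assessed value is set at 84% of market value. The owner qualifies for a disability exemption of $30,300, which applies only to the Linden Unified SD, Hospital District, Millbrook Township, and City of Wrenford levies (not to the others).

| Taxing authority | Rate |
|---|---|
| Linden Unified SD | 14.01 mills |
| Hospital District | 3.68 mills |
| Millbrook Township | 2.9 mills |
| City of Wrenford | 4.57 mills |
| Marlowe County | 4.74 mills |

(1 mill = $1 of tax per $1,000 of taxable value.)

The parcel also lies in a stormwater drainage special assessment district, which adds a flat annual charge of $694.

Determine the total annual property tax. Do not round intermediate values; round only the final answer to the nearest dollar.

Assessed value = $1,863,000 × 0.84 = $1,564,920
Linden Unified SD: ($1,564,920 − $30,300) × 0.01401 = $1,534,620 × 0.01401 = $21,500.0262
Hospital District: ($1,564,920 − $30,300) × 0.00368 = $1,534,620 × 0.00368 = $5,647.4016
Millbrook Township: ($1,564,920 − $30,300) × 0.0029 = $1,534,620 × 0.0029 = $4,450.398
City of Wrenford: ($1,564,920 − $30,300) × 0.00457 = $1,534,620 × 0.00457 = $7,013.2134
Marlowe County: $1,564,920 × 0.00474 = $7,417.7208
Levies subtotal = $46,028.76
Total = $46,028.76 + $694 = $46,722.76

$46,723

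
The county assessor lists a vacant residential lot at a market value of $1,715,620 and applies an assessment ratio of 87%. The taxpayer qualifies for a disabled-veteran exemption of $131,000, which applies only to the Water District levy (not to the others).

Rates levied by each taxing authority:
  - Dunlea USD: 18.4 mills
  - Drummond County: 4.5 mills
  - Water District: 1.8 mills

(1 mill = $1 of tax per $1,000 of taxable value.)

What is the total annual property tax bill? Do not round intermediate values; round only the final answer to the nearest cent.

$36,631.16

Assessed value = $1,715,620 × 0.87 = $1,492,589.4
Dunlea USD: $1,492,589.4 × 0.0184 = $27,463.64496
Drummond County: $1,492,589.4 × 0.0045 = $6,716.6523
Water District: ($1,492,589.4 − $131,000) × 0.0018 = $1,361,589.4 × 0.0018 = $2,450.86092
Total = $36,631.15818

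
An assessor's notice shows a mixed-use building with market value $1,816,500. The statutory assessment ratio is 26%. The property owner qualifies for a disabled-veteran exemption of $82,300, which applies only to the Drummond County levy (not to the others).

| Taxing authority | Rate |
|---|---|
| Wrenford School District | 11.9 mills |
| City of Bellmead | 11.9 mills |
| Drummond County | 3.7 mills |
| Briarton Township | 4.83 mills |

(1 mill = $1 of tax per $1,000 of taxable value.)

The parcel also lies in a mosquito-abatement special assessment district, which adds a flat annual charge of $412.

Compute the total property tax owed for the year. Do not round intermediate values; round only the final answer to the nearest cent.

$15,376.63

Assessed value = $1,816,500 × 0.26 = $472,290
Wrenford School District: $472,290 × 0.0119 = $5,620.251
City of Bellmead: $472,290 × 0.0119 = $5,620.251
Drummond County: ($472,290 − $82,300) × 0.0037 = $389,990 × 0.0037 = $1,442.963
Briarton Township: $472,290 × 0.00483 = $2,281.1607
Levies subtotal = $14,964.6257
Total = $14,964.6257 + $412 = $15,376.6257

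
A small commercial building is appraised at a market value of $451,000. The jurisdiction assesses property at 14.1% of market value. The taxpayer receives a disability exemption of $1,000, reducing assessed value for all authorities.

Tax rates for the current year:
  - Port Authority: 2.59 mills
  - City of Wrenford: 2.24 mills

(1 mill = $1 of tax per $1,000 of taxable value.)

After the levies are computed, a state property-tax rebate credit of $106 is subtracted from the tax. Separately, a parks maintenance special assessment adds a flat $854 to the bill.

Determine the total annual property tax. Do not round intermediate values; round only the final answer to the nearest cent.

$1,050.31

Assessed value = $451,000 × 0.141 = $63,591
Taxable value = $63,591 − $1,000 = $62,591
Port Authority: $62,591 × 0.00259 = $162.11069
City of Wrenford: $62,591 × 0.00224 = $140.20384
Levies subtotal = $302.31453
After credit = $302.31453 − $106 = $196.31453
Total = $196.31453 + $854 = $1,050.31453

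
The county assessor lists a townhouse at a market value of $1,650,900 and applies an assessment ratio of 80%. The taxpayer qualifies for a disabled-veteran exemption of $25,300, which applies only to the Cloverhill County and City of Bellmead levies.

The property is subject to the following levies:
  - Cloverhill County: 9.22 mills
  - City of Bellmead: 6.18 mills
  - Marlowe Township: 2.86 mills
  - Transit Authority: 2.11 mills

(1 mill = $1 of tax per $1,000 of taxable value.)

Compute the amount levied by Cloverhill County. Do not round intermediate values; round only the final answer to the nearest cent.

$11,943.77

Assessed value = $1,650,900 × 0.8 = $1,320,720
Cloverhill County taxable value = $1,320,720 − $25,300 = $1,295,420
Cloverhill County levy = $1,295,420 × 0.00922 = $11,943.7724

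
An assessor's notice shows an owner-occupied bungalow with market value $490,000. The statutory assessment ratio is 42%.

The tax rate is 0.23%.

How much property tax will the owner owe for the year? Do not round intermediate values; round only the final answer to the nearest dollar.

$473

Assessed value = $490,000 × 0.42 = $205,800
Tax = $205,800 × 0.0023 = $473.34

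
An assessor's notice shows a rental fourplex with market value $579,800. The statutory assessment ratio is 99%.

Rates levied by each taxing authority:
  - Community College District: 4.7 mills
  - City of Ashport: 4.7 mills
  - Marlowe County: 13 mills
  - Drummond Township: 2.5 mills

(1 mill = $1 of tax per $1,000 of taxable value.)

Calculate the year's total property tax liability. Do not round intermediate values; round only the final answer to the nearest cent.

Assessed value = $579,800 × 0.99 = $574,002
Community College District: $574,002 × 0.0047 = $2,697.8094
City of Ashport: $574,002 × 0.0047 = $2,697.8094
Marlowe County: $574,002 × 0.013 = $7,462.026
Drummond Township: $574,002 × 0.0025 = $1,435.005
Total = $2,697.8094 + $2,697.8094 + $7,462.026 + $1,435.005 = $14,292.6498

$14,292.65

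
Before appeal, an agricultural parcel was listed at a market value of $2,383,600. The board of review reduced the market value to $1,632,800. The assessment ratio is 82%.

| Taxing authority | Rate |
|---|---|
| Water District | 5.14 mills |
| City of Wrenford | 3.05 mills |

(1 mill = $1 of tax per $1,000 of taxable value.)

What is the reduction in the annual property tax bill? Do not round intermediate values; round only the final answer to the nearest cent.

$5,042.22

Old assessed value = $2,383,600 × 0.82 = $1,954,552
New assessed value = $1,632,800 × 0.82 = $1,338,896
Combined rate = 0.00514 + 0.00305 = 0.00819
Old tax = $1,954,552 × 0.00819 = $16,007.78088
New tax = $1,338,896 × 0.00819 = $10,965.55824
Reduction = $16,007.78088 − $10,965.55824 = $5,042.22264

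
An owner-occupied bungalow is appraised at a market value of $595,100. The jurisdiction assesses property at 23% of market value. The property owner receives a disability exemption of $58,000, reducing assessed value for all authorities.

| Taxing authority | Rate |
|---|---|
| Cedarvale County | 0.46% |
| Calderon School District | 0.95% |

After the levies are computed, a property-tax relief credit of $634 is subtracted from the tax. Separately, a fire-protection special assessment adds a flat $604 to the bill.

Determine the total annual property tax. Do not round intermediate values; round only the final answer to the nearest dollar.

$1,082

Assessed value = $595,100 × 0.23 = $136,873
Taxable value = $136,873 − $58,000 = $78,873
Cedarvale County: $78,873 × 0.0046 = $362.8158
Calderon School District: $78,873 × 0.0095 = $749.2935
Levies subtotal = $1,112.1093
After credit = $1,112.1093 − $634 = $478.1093
Total = $478.1093 + $604 = $1,082.1093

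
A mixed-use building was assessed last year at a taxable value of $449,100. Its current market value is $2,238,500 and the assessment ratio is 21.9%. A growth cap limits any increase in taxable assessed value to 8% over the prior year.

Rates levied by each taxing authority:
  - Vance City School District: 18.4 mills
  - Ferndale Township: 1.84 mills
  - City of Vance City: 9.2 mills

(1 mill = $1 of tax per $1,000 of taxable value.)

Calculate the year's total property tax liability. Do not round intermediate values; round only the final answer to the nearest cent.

$14,279.22

Uncapped assessed value = $2,238,500 × 0.219 = $490,231.5
Cap limit = $449,100 × 1.08 = $485,028
Taxable assessed value = min($490,231.5, $485,028) = $485,028 (cap binds)
Vance City School District: $485,028 × 0.0184 = $8,924.5152
Ferndale Township: $485,028 × 0.00184 = $892.45152
City of Vance City: $485,028 × 0.0092 = $4,462.2576
Total = $14,279.22432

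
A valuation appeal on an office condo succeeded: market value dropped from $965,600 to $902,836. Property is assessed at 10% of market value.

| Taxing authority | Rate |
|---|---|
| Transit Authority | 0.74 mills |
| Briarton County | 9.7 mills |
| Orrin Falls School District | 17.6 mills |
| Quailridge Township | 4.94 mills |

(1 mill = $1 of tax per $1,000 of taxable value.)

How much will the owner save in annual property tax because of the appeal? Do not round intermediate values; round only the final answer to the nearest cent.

$207.00

Old assessed value = $965,600 × 0.1 = $96,560
New assessed value = $902,836 × 0.1 = $90,283.6
Combined rate = 0.00074 + 0.0097 + 0.0176 + 0.00494 = 0.03298
Old tax = $96,560 × 0.03298 = $3,184.5488
New tax = $90,283.6 × 0.03298 = $2,977.553128
Reduction = $3,184.5488 − $2,977.553128 = $206.995672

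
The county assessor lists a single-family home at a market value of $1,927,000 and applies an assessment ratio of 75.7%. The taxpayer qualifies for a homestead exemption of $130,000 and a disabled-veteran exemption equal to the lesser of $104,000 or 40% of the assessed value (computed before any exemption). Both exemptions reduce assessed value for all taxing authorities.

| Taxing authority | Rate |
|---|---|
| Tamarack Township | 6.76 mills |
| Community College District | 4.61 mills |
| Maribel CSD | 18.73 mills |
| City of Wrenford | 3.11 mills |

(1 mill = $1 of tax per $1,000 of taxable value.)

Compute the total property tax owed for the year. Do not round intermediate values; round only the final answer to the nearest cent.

Assessed value = $1,927,000 × 0.757 = $1,458,739
Disabled-veteran exemption = min($104,000, 40% × $1,458,739) = min($104,000, $583,495.6) = $104,000 (dollar cap binds)
Taxable value = $1,458,739 − $130,000 − $104,000 = $1,224,739
Tamarack Township: $1,224,739 × 0.00676 = $8,279.23564
Community College District: $1,224,739 × 0.00461 = $5,646.04679
Maribel CSD: $1,224,739 × 0.01873 = $22,939.36147
City of Wrenford: $1,224,739 × 0.00311 = $3,808.93829
Total = $40,673.58219

$40,673.58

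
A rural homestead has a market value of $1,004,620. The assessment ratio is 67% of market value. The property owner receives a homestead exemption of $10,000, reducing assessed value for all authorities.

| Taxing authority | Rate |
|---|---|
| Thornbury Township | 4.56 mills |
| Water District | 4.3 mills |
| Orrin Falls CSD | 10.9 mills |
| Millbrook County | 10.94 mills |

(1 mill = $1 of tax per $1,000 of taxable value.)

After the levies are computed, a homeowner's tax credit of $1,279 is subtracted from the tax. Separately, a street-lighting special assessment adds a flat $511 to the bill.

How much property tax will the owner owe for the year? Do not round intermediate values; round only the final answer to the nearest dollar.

$19,589

Assessed value = $1,004,620 × 0.67 = $673,095.4
Taxable value = $673,095.4 − $10,000 = $663,095.4
Thornbury Township: $663,095.4 × 0.00456 = $3,023.715024
Water District: $663,095.4 × 0.0043 = $2,851.31022
Orrin Falls CSD: $663,095.4 × 0.0109 = $7,227.73986
Millbrook County: $663,095.4 × 0.01094 = $7,254.263676
Levies subtotal = $20,357.02878
After credit = $20,357.02878 − $1,279 = $19,078.02878
Total = $19,078.02878 + $511 = $19,589.02878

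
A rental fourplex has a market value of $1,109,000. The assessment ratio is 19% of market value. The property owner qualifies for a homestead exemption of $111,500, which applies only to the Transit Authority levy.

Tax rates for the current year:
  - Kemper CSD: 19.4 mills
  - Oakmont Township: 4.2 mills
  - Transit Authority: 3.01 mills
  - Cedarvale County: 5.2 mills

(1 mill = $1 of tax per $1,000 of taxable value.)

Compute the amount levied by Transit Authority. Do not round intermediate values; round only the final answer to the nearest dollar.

Assessed value = $1,109,000 × 0.19 = $210,710
Transit Authority taxable value = $210,710 − $111,500 = $99,210
Transit Authority levy = $99,210 × 0.00301 = $298.6221

$299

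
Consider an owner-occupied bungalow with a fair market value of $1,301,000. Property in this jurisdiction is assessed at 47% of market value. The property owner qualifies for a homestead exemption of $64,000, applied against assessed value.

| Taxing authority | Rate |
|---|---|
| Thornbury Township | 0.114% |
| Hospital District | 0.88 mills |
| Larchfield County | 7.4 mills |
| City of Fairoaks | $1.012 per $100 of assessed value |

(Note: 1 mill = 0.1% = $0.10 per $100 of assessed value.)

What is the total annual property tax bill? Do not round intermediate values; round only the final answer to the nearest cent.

$10,697.56

Assessed value = $1,301,000 × 0.47 = $611,470
Taxable value = $611,470 − $64,000 = $547,470
Thornbury Township: $547,470 × 0.00114 = $624.1158
Hospital District: $547,470 × 0.00088 = $481.7736
Larchfield County: $547,470 × 0.0074 = $4,051.278
City of Fairoaks: $547,470 × 0.01012 = $5,540.3964
Total = $10,697.5638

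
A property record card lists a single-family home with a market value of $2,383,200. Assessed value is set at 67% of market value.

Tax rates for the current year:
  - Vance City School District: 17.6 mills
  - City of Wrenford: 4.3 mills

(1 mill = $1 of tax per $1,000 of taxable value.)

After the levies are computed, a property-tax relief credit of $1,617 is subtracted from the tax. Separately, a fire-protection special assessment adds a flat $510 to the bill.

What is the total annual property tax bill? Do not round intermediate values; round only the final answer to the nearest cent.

Assessed value = $2,383,200 × 0.67 = $1,596,744
Vance City School District: $1,596,744 × 0.0176 = $28,102.6944
City of Wrenford: $1,596,744 × 0.0043 = $6,865.9992
Levies subtotal = $34,968.6936
After credit = $34,968.6936 − $1,617 = $33,351.6936
Total = $33,351.6936 + $510 = $33,861.6936

$33,861.69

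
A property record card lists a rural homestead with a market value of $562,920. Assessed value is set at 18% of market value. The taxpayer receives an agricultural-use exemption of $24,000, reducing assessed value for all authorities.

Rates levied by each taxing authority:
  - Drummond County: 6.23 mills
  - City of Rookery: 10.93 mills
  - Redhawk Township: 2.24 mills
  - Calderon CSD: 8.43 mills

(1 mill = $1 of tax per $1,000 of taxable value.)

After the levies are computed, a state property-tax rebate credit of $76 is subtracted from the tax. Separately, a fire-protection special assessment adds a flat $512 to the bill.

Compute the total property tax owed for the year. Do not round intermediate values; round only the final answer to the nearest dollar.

$2,588

Assessed value = $562,920 × 0.18 = $101,325.6
Taxable value = $101,325.6 − $24,000 = $77,325.6
Drummond County: $77,325.6 × 0.00623 = $481.738488
City of Rookery: $77,325.6 × 0.01093 = $845.168808
Redhawk Township: $77,325.6 × 0.00224 = $173.209344
Calderon CSD: $77,325.6 × 0.00843 = $651.854808
Levies subtotal = $2,151.971448
After credit = $2,151.971448 − $76 = $2,075.971448
Total = $2,075.971448 + $512 = $2,587.971448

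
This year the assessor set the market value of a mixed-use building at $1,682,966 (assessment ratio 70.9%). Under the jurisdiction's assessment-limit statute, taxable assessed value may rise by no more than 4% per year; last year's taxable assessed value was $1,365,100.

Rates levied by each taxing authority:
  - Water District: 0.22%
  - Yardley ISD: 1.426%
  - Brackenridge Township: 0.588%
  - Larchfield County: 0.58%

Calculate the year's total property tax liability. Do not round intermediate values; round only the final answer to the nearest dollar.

$33,577

Uncapped assessed value = $1,682,966 × 0.709 = $1,193,222.894
Cap limit = $1,365,100 × 1.04 = $1,419,704
Taxable assessed value = min($1,193,222.894, $1,419,704) = $1,193,222.894 (cap does not bind)
Water District: $1,193,222.894 × 0.0022 = $2,625.0903668
Yardley ISD: $1,193,222.894 × 0.01426 = $17,015.35846844
Brackenridge Township: $1,193,222.894 × 0.00588 = $7,016.15061672
Larchfield County: $1,193,222.894 × 0.0058 = $6,920.6927852
Total = $33,577.29223716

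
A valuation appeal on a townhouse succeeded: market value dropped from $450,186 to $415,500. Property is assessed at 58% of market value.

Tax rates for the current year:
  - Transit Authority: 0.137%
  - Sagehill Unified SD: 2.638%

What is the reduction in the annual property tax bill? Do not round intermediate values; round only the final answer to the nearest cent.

Old assessed value = $450,186 × 0.58 = $261,107.88
New assessed value = $415,500 × 0.58 = $240,990
Combined rate = 0.00137 + 0.02638 = 0.02775
Old tax = $261,107.88 × 0.02775 = $7,245.74367
New tax = $240,990 × 0.02775 = $6,687.4725
Reduction = $7,245.74367 − $6,687.4725 = $558.27117

$558.27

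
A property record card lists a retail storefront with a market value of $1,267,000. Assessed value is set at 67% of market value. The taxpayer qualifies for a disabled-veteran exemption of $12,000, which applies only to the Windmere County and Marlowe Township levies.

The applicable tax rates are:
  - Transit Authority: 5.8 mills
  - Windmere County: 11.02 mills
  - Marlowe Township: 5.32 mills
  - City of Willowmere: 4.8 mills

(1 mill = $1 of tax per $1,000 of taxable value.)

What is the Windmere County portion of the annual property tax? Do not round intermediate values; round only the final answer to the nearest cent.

Assessed value = $1,267,000 × 0.67 = $848,890
Windmere County taxable value = $848,890 − $12,000 = $836,890
Windmere County levy = $836,890 × 0.01102 = $9,222.5278

$9,222.53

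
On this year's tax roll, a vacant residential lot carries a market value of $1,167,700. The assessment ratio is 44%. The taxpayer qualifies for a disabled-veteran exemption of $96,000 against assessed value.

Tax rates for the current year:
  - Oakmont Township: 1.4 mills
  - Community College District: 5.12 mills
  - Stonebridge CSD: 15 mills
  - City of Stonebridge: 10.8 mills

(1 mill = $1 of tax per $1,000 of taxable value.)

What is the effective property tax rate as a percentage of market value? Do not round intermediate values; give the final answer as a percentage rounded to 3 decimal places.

1.156%

Assessed value = $1,167,700 × 0.44 = $513,788
Taxable value = $513,788 − $96,000 = $417,788
Oakmont Township: $417,788 × 0.0014 = $584.9032
Community College District: $417,788 × 0.00512 = $2,139.07456
Stonebridge CSD: $417,788 × 0.015 = $6,266.82
City of Stonebridge: $417,788 × 0.0108 = $4,512.1104
Total tax = $13,502.90816
Effective rate = $13,502.90816 ÷ $1,167,700 = 1.156% of market value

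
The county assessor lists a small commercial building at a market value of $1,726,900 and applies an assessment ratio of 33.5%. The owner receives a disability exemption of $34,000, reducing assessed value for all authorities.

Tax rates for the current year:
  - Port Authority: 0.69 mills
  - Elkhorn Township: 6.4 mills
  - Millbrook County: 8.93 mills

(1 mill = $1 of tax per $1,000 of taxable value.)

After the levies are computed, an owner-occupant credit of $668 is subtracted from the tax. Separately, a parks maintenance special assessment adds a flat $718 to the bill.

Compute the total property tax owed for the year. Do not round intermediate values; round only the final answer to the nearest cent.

$8,773.07

Assessed value = $1,726,900 × 0.335 = $578,511.5
Taxable value = $578,511.5 − $34,000 = $544,511.5
Port Authority: $544,511.5 × 0.00069 = $375.712935
Elkhorn Township: $544,511.5 × 0.0064 = $3,484.8736
Millbrook County: $544,511.5 × 0.00893 = $4,862.487695
Levies subtotal = $8,723.07423
After credit = $8,723.07423 − $668 = $8,055.07423
Total = $8,055.07423 + $718 = $8,773.07423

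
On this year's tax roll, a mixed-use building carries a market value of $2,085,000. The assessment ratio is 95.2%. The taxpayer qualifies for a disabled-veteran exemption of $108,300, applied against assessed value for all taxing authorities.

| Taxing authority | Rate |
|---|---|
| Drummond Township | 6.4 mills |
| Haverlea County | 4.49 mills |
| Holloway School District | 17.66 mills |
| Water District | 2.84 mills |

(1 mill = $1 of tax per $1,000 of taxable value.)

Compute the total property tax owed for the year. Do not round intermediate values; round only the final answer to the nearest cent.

$58,907.10

Assessed value = $2,085,000 × 0.952 = $1,984,920
Taxable value = $1,984,920 − $108,300 = $1,876,620
Drummond Township: $1,876,620 × 0.0064 = $12,010.368
Haverlea County: $1,876,620 × 0.00449 = $8,426.0238
Holloway School District: $1,876,620 × 0.01766 = $33,141.1092
Water District: $1,876,620 × 0.00284 = $5,329.6008
Total = $12,010.368 + $8,426.0238 + $33,141.1092 + $5,329.6008 = $58,907.1018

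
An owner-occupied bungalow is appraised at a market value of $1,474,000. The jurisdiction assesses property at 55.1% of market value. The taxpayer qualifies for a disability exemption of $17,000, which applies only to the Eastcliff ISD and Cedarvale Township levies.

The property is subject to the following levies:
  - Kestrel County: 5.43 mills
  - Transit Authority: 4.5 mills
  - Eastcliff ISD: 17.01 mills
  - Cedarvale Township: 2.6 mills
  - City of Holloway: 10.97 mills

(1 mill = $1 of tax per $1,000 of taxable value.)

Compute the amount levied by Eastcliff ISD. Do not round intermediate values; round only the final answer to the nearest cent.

$13,525.91

Assessed value = $1,474,000 × 0.551 = $812,174
Eastcliff ISD taxable value = $812,174 − $17,000 = $795,174
Eastcliff ISD levy = $795,174 × 0.01701 = $13,525.90974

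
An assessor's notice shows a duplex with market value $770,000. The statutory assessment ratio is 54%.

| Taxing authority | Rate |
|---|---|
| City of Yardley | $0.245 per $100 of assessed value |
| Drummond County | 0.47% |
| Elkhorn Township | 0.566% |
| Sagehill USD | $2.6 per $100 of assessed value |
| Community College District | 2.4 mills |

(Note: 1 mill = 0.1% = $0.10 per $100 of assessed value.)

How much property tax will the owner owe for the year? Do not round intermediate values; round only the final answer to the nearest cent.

$17,135.12

Assessed value = $770,000 × 0.54 = $415,800
City of Yardley: $415,800 × 0.00245 = $1,018.71
Drummond County: $415,800 × 0.0047 = $1,954.26
Elkhorn Township: $415,800 × 0.00566 = $2,353.428
Sagehill USD: $415,800 × 0.026 = $10,810.8
Community College District: $415,800 × 0.0024 = $997.92
Total = $17,135.118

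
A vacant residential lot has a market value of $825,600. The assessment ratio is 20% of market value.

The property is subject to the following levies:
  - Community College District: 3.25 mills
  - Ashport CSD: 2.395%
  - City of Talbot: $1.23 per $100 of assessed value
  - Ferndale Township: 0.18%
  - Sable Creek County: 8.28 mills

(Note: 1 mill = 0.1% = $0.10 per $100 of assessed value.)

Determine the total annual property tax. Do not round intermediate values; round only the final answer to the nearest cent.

$8,186.65

Assessed value = $825,600 × 0.2 = $165,120
Community College District: $165,120 × 0.00325 = $536.64
Ashport CSD: $165,120 × 0.02395 = $3,954.624
City of Talbot: $165,120 × 0.0123 = $2,030.976
Ferndale Township: $165,120 × 0.0018 = $297.216
Sable Creek County: $165,120 × 0.00828 = $1,367.1936
Total = $8,186.6496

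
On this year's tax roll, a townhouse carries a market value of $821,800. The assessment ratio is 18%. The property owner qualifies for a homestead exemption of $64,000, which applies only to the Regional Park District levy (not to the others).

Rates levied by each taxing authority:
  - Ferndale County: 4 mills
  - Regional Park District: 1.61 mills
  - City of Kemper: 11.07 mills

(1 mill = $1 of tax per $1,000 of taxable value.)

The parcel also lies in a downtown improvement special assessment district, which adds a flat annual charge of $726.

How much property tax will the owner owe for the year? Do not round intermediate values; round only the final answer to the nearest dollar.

Assessed value = $821,800 × 0.18 = $147,924
Ferndale County: $147,924 × 0.004 = $591.696
Regional Park District: ($147,924 − $64,000) × 0.00161 = $83,924 × 0.00161 = $135.11764
City of Kemper: $147,924 × 0.01107 = $1,637.51868
Levies subtotal = $2,364.33232
Total = $2,364.33232 + $726 = $3,090.33232

$3,090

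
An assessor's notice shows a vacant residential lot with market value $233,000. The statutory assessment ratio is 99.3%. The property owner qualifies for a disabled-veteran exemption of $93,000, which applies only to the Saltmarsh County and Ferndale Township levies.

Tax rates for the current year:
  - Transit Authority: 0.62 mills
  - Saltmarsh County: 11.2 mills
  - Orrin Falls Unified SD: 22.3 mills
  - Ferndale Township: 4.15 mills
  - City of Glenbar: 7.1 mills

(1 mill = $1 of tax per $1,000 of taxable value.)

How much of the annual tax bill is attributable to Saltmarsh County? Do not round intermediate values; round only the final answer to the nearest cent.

$1,549.73

Assessed value = $233,000 × 0.993 = $231,369
Saltmarsh County taxable value = $231,369 − $93,000 = $138,369
Saltmarsh County levy = $138,369 × 0.0112 = $1,549.7328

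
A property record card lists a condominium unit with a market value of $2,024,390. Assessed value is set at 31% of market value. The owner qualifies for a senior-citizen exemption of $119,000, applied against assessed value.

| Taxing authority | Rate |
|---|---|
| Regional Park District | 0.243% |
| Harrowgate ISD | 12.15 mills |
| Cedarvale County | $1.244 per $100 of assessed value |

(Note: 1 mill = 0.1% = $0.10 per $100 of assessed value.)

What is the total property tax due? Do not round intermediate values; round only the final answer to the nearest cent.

Assessed value = $2,024,390 × 0.31 = $627,560.9
Taxable value = $627,560.9 − $119,000 = $508,560.9
Regional Park District: $508,560.9 × 0.00243 = $1,235.802987
Harrowgate ISD: $508,560.9 × 0.01215 = $6,179.014935
Cedarvale County: $508,560.9 × 0.01244 = $6,326.497596
Total = $13,741.315518

$13,741.32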